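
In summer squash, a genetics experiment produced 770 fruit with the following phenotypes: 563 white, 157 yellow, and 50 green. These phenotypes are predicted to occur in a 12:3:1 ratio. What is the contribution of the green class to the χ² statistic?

0.073

Expected counts for N = 770 under a 12:3:1 ratio (total parts = 16):
  white: 770 × 12/16 = 577.5
  yellow: 770 × 3/16 = 144.375
  green: 770 × 1/16 = 48.125
Contribution of green: (50 − 48.125)² / 48.125 = 0.0731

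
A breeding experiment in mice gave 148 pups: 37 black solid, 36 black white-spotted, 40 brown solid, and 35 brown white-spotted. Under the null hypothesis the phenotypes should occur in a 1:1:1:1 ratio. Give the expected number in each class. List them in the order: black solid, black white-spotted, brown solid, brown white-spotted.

37, 37, 37, 37

Total ratio parts = 4. Expected numbers out of 148:
  black solid: 148 × 1/4 = 37
  black white-spotted: 148 × 1/4 = 37
  brown solid: 148 × 1/4 = 37
  brown white-spotted: 148 × 1/4 = 37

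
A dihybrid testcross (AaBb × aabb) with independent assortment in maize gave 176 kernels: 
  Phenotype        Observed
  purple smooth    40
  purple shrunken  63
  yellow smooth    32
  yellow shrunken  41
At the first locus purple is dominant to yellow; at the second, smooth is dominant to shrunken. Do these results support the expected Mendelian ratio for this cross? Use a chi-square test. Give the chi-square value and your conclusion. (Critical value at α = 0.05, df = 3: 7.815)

12.045; not consistent

A dihybrid testcross with independent assortment gives a 1:1:1:1 ratio.
Under the 1:1:1:1 hypothesis (Σ ratio = 4, N = 176):
  purple smooth: 176 × 1/4 = 44
  purple shrunken: 176 × 1/4 = 44
  yellow smooth: 176 × 1/4 = 44
  yellow shrunken: 176 × 1/4 = 44
χ² = Σ (O − E)² / E
  purple smooth: (40 − 44)² / 44 = 0.3636
  purple shrunken: (63 − 44)² / 44 = 8.2045
  yellow smooth: (32 − 44)² / 44 = 3.2727
  yellow shrunken: (41 − 44)² / 44 = 0.2045
χ² = 0.3636 + 8.2045 + 3.2727 + 0.2045 = 12.0453 ≈ 12.045
Degrees of freedom = 4 − 1 = 3; critical value at α = 0.05 is 7.815.
Since 12.045 > 7.815, we reject the null hypothesis — the data do not fit the 1:1:1:1 ratio.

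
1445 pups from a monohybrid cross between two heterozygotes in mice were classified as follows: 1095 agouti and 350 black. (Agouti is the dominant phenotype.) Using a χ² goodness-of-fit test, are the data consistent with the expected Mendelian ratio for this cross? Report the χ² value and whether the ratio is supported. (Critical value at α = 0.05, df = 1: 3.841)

For a monohybrid cross between heterozygotes with complete dominance, the expected phenotypic ratio is 3:1.
Total ratio parts = 4. Expected numbers out of 1445:
  agouti: 1445 × 3/4 = 1083.75
  black: 1445 × 1/4 = 361.25
χ² = Σ (O − E)² / E
  agouti: (1095 − 1083.75)² / 1083.75 = 0.1168
  black: (350 − 361.25)² / 361.25 = 0.3503
χ² = 0.1168 + 0.3503 = 0.4671 ≈ 0.467
Degrees of freedom = 2 − 1 = 1; critical value at α = 0.05 is 3.841.
Since 0.467 < 3.841, we fail to reject the null hypothesis — the data are consistent with the 3:1 ratio.

0.467; consistent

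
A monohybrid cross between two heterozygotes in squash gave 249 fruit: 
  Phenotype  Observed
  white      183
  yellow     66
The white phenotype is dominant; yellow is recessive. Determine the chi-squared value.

0.301

For a monohybrid cross between heterozygotes with complete dominance, the expected phenotypic ratio is 3:1.
The 3:1 ratio has 4 parts, so with N = 249 the expected counts are:
  white: 249 × 3/4 = 186.75
  yellow: 249 × 1/4 = 62.25
χ² = Σ (O − E)² / E
  white: (183 − 186.75)² / 186.75 = 0.0753
  yellow: (66 − 62.25)² / 62.25 = 0.2259
χ² = 0.0753 + 0.2259 = 0.3012 ≈ 0.301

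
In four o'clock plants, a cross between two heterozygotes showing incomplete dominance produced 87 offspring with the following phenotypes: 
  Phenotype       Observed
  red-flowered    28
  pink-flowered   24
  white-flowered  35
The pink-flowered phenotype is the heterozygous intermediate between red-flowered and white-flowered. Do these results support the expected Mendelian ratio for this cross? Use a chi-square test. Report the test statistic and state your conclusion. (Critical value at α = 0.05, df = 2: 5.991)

18.609; not consistent

With incomplete dominance, a heterozygote × heterozygote cross gives a 1:2:1 phenotypic ratio.
Total ratio parts = 4. Expected numbers out of 87:
  red-flowered: 87 × 1/4 = 21.75
  pink-flowered: 87 × 2/4 = 43.5
  white-flowered: 87 × 1/4 = 21.75
χ² = Σ (O − E)² / E
  red-flowered: (28 − 21.75)² / 21.75 = 1.7960
  pink-flowered: (24 − 43.5)² / 43.5 = 8.7414
  white-flowered: (35 − 21.75)² / 21.75 = 8.0718
χ² = 1.7960 + 8.7414 + 8.0718 = 18.6092 ≈ 18.609
Degrees of freedom = 3 − 1 = 2; critical value at α = 0.05 is 5.991.
Since 18.609 > 5.991, we reject the null hypothesis — the data do not fit the 1:2:1 ratio.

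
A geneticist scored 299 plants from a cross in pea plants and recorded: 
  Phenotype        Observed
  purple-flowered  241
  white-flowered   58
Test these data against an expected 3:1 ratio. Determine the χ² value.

5.004

Total ratio parts = 4. Expected numbers out of 299:
  purple-flowered: 299 × 3/4 = 224.25
  white-flowered: 299 × 1/4 = 74.75
χ² = Σ (O − E)² / E
  purple-flowered: (241 − 224.25)² / 224.25 = 1.2511
  white-flowered: (58 − 74.75)² / 74.75 = 3.7533
χ² = 1.2511 + 3.7533 = 5.0044 ≈ 5.004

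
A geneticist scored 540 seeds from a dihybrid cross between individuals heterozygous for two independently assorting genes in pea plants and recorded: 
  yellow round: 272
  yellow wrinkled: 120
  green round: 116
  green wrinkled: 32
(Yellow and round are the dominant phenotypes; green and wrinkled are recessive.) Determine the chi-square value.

A dihybrid F₂ with independent assortment and complete dominance at both loci gives a 9:3:3:1 phenotypic ratio.
Under the 9:3:3:1 hypothesis (Σ ratio = 16, N = 540):
  yellow round: 540 × 9/16 = 303.75
  yellow wrinkled: 540 × 3/16 = 101.25
  green round: 540 × 3/16 = 101.25
  green wrinkled: 540 × 1/16 = 33.75
χ² = Σ (O − E)² / E
  yellow round: (272 − 303.75)² / 303.75 = 3.3187
  yellow wrinkled: (120 − 101.25)² / 101.25 = 3.4722
  green round: (116 − 101.25)² / 101.25 = 2.1488
  green wrinkled: (32 − 33.75)² / 33.75 = 0.0907
χ² = 3.3187 + 3.4722 + 2.1488 + 0.0907 = 9.0304 ≈ 9.030

9.030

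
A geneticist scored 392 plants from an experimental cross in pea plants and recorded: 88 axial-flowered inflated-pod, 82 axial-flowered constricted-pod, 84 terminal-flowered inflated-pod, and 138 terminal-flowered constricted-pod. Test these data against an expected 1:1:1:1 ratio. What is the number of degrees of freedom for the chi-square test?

3

A goodness-of-fit test with 4 phenotype classes has df = 4 − 1 = 3.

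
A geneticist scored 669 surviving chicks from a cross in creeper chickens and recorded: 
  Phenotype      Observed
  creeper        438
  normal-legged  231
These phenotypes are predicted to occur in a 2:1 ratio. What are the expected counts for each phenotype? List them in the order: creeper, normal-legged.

446, 223

The 2:1 ratio has 3 parts, so with N = 669 the expected counts are:
  creeper: 669 × 2/3 = 446
  normal-legged: 669 × 1/3 = 223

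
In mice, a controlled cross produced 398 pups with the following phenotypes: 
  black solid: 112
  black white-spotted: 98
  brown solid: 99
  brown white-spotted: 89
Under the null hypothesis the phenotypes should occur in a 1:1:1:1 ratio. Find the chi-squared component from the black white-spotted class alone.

Expected counts for N = 398 under a 1:1:1:1 ratio (total parts = 4):
  black solid: 398 × 1/4 = 99.5
  black white-spotted: 398 × 1/4 = 99.5
  brown solid: 398 × 1/4 = 99.5
  brown white-spotted: 398 × 1/4 = 99.5
Contribution of black white-spotted: (98 − 99.5)² / 99.5 = 0.0226

0.023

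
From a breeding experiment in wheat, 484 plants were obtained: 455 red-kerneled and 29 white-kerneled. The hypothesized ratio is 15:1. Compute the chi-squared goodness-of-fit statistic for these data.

0.055

Under the 15:1 hypothesis (Σ ratio = 16, N = 484):
  red-kerneled: 484 × 15/16 = 453.75
  white-kerneled: 484 × 1/16 = 30.25
χ² = Σ (O − E)² / E
  red-kerneled: (455 − 453.75)² / 453.75 = 0.0034
  white-kerneled: (29 − 30.25)² / 30.25 = 0.0517
χ² = 0.0034 + 0.0517 = 0.0551 ≈ 0.055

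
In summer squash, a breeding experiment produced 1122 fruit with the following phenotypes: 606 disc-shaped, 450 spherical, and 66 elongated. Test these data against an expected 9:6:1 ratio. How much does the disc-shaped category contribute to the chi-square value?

The 9:6:1 ratio has 16 parts, so with N = 1122 the expected counts are:
  disc-shaped: 1122 × 9/16 = 631.125
  spherical: 1122 × 6/16 = 420.75
  elongated: 1122 × 1/16 = 70.125
Contribution of disc-shaped: (606 − 631.125)² / 631.125 = 1.0002

1.000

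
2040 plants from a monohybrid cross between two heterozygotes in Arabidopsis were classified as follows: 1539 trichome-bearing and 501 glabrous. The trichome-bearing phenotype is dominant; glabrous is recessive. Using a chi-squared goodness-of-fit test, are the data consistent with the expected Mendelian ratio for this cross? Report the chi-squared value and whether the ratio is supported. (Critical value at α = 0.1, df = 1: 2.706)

0.212; consistent

For a monohybrid cross between heterozygotes with complete dominance, the expected phenotypic ratio is 3:1.
Under the 3:1 hypothesis (Σ ratio = 4, N = 2040):
  trichome-bearing: 2040 × 3/4 = 1530
  glabrous: 2040 × 1/4 = 510
χ² = Σ (O − E)² / E
  trichome-bearing: (1539 − 1530)² / 1530 = 0.0529
  glabrous: (501 − 510)² / 510 = 0.1588
χ² = 0.0529 + 0.1588 = 0.2117 ≈ 0.212
Degrees of freedom = 2 − 1 = 1; critical value at α = 0.1 is 2.706.
Since 0.212 < 2.706, we fail to reject the null hypothesis — the data are consistent with the 3:1 ratio.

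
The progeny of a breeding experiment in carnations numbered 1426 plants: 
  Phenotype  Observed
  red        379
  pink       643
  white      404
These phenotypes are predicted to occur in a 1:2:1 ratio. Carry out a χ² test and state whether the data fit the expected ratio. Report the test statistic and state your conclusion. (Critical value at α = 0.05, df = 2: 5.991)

Under the 1:2:1 hypothesis (Σ ratio = 4, N = 1426):
  red: 1426 × 1/4 = 356.5
  pink: 1426 × 2/4 = 713
  white: 1426 × 1/4 = 356.5
χ² = Σ (O − E)² / E
  red: (379 − 356.5)² / 356.5 = 1.4201
  pink: (643 − 713)² / 713 = 6.8724
  white: (404 − 356.5)² / 356.5 = 6.3289
χ² = 1.4201 + 6.8724 + 6.3289 = 14.6214 ≈ 14.621
Degrees of freedom = 3 − 1 = 2; critical value at α = 0.05 is 5.991.
Since 14.621 > 5.991, we reject the null hypothesis — the data do not fit the 1:2:1 ratio.

14.621; not consistent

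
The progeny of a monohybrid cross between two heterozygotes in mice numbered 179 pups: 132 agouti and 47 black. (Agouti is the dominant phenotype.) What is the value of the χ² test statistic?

0.151

For a monohybrid cross between heterozygotes with complete dominance, the expected phenotypic ratio is 3:1.
Under the 3:1 hypothesis (Σ ratio = 4, N = 179):
  agouti: 179 × 3/4 = 134.25
  black: 179 × 1/4 = 44.75
χ² = Σ (O − E)² / E
  agouti: (132 − 134.25)² / 134.25 = 0.0377
  black: (47 − 44.75)² / 44.75 = 0.1131
χ² = 0.0377 + 0.1131 = 0.1508 ≈ 0.151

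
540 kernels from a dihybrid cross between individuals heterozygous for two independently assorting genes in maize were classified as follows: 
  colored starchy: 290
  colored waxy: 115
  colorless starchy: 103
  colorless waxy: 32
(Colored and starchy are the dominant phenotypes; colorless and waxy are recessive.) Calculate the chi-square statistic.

2.611

A dihybrid F₂ with independent assortment and complete dominance at both loci gives a 9:3:3:1 phenotypic ratio.
Total ratio parts = 16. Expected numbers out of 540:
  colored starchy: 540 × 9/16 = 303.75
  colored waxy: 540 × 3/16 = 101.25
  colorless starchy: 540 × 3/16 = 101.25
  colorless waxy: 540 × 1/16 = 33.75
χ² = Σ (O − E)² / E
  colored starchy: (290 − 303.75)² / 303.75 = 0.6224
  colored waxy: (115 − 101.25)² / 101.25 = 1.8673
  colorless starchy: (103 − 101.25)² / 101.25 = 0.0302
  colorless waxy: (32 − 33.75)² / 33.75 = 0.0907
χ² = 0.6224 + 1.8673 + 0.0302 + 0.0907 = 2.6106 ≈ 2.611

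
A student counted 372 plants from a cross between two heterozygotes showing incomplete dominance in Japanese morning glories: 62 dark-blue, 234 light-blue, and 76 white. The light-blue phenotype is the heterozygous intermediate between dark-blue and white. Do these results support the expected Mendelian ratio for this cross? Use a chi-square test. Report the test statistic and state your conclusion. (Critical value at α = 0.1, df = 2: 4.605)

25.828; not consistent

With incomplete dominance, a heterozygote × heterozygote cross gives a 1:2:1 phenotypic ratio.
Expected counts for N = 372 under a 1:2:1 ratio (total parts = 4):
  dark-blue: 372 × 1/4 = 93
  light-blue: 372 × 2/4 = 186
  white: 372 × 1/4 = 93
χ² = Σ (O − E)² / E
  dark-blue: (62 − 93)² / 93 = 10.3333
  light-blue: (234 − 186)² / 186 = 12.3871
  white: (76 − 93)² / 93 = 3.1075
χ² = 10.3333 + 12.3871 + 3.1075 = 25.8279 ≈ 25.828
Degrees of freedom = 3 − 1 = 2; critical value at α = 0.1 is 4.605.
Since 25.828 > 4.605, we reject the null hypothesis — the data do not fit the 1:2:1 ratio.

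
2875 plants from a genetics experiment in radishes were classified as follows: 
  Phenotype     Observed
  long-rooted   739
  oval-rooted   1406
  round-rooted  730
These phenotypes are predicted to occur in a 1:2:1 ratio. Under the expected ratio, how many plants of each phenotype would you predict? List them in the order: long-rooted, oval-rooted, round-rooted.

718.75, 1437.5, 718.75

The 1:2:1 ratio has 4 parts, so with N = 2875 the expected counts are:
  long-rooted: 2875 × 1/4 = 718.75
  oval-rooted: 2875 × 2/4 = 1437.5
  round-rooted: 2875 × 1/4 = 718.75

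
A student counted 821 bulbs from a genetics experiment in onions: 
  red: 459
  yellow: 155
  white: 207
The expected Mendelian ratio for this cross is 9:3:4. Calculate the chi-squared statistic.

Expected counts for N = 821 under a 9:3:4 ratio (total parts = 16):
  red: 821 × 9/16 = 461.8125
  yellow: 821 × 3/16 = 153.9375
  white: 821 × 4/16 = 205.25
χ² = Σ (O − E)² / E
  red: (459 − 461.8125)² / 461.8125 = 0.0171
  yellow: (155 − 153.9375)² / 153.9375 = 0.0073
  white: (207 − 205.25)² / 205.25 = 0.0149
χ² = 0.0171 + 0.0073 + 0.0149 = 0.0393 ≈ 0.039

0.039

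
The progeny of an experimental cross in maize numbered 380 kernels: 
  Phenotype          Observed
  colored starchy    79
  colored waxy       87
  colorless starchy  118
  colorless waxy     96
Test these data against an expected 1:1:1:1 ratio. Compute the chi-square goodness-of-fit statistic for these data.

Total ratio parts = 4. Expected numbers out of 380:
  colored starchy: 380 × 1/4 = 95
  colored waxy: 380 × 1/4 = 95
  colorless starchy: 380 × 1/4 = 95
  colorless waxy: 380 × 1/4 = 95
χ² = Σ (O − E)² / E
  colored starchy: (79 − 95)² / 95 = 2.6947
  colored waxy: (87 − 95)² / 95 = 0.6737
  colorless starchy: (118 − 95)² / 95 = 5.5684
  colorless waxy: (96 − 95)² / 95 = 0.0105
χ² = 2.6947 + 0.6737 + 5.5684 + 0.0105 = 8.9473 ≈ 8.947

8.947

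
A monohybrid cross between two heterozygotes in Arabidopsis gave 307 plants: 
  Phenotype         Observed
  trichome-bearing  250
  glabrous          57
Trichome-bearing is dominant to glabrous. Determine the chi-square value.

6.776

For a monohybrid cross between heterozygotes with complete dominance, the expected phenotypic ratio is 3:1.
The 3:1 ratio has 4 parts, so with N = 307 the expected counts are:
  trichome-bearing: 307 × 3/4 = 230.25
  glabrous: 307 × 1/4 = 76.75
χ² = Σ (O − E)² / E
  trichome-bearing: (250 − 230.25)² / 230.25 = 1.6941
  glabrous: (57 − 76.75)² / 76.75 = 5.0822
χ² = 1.6941 + 5.0822 = 6.7763 ≈ 6.776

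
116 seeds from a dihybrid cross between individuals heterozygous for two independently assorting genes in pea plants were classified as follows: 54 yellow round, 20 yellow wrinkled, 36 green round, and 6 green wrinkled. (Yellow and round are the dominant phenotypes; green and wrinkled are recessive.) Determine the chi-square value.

11.632

A dihybrid F₂ with independent assortment and complete dominance at both loci gives a 9:3:3:1 phenotypic ratio.
Under the 9:3:3:1 hypothesis (Σ ratio = 16, N = 116):
  yellow round: 116 × 9/16 = 65.25
  yellow wrinkled: 116 × 3/16 = 21.75
  green round: 116 × 3/16 = 21.75
  green wrinkled: 116 × 1/16 = 7.25
χ² = Σ (O − E)² / E
  yellow round: (54 − 65.25)² / 65.25 = 1.9397
  yellow wrinkled: (20 − 21.75)² / 21.75 = 0.1408
  green round: (36 − 21.75)² / 21.75 = 9.3362
  green wrinkled: (6 − 7.25)² / 7.25 = 0.2155
χ² = 1.9397 + 0.1408 + 9.3362 + 0.2155 = 11.6322 ≈ 11.632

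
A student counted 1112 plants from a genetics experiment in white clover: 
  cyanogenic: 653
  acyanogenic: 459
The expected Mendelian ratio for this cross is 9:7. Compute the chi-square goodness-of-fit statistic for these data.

2.764

Total ratio parts = 16. Expected numbers out of 1112:
  cyanogenic: 1112 × 9/16 = 625.5
  acyanogenic: 1112 × 7/16 = 486.5
χ² = Σ (O − E)² / E
  cyanogenic: (653 − 625.5)² / 625.5 = 1.2090
  acyanogenic: (459 − 486.5)² / 486.5 = 1.5545
χ² = 1.2090 + 1.5545 = 2.7635 ≈ 2.764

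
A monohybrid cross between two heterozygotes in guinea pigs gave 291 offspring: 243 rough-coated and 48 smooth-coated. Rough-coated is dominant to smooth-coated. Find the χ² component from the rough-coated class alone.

For a monohybrid cross between heterozygotes with complete dominance, the expected phenotypic ratio is 3:1.
The 3:1 ratio has 4 parts, so with N = 291 the expected counts are:
  rough-coated: 291 × 3/4 = 218.25
  smooth-coated: 291 × 1/4 = 72.75
Contribution of rough-coated: (243 − 218.25)² / 218.25 = 2.8067

2.807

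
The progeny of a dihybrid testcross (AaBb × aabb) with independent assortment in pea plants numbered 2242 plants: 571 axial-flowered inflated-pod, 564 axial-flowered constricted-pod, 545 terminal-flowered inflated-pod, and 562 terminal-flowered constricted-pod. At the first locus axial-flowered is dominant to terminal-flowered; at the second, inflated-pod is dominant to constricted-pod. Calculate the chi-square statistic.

A dihybrid testcross with independent assortment gives a 1:1:1:1 ratio.
The 1:1:1:1 ratio has 4 parts, so with N = 2242 the expected counts are:
  axial-flowered inflated-pod: 2242 × 1/4 = 560.5
  axial-flowered constricted-pod: 2242 × 1/4 = 560.5
  terminal-flowered inflated-pod: 2242 × 1/4 = 560.5
  terminal-flowered constricted-pod: 2242 × 1/4 = 560.5
χ² = Σ (O − E)² / E
  axial-flowered inflated-pod: (571 − 560.5)² / 560.5 = 0.1967
  axial-flowered constricted-pod: (564 − 560.5)² / 560.5 = 0.0219
  terminal-flowered inflated-pod: (545 − 560.5)² / 560.5 = 0.4286
  terminal-flowered constricted-pod: (562 − 560.5)² / 560.5 = 0.0040
χ² = 0.1967 + 0.0219 + 0.4286 + 0.0040 = 0.6512 ≈ 0.651

0.651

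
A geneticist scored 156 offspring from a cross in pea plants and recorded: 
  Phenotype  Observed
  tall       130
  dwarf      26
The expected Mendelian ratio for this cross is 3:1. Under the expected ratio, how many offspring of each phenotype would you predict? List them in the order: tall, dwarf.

117, 39

The 3:1 ratio has 4 parts, so with N = 156 the expected counts are:
  tall: 156 × 3/4 = 117
  dwarf: 156 × 1/4 = 39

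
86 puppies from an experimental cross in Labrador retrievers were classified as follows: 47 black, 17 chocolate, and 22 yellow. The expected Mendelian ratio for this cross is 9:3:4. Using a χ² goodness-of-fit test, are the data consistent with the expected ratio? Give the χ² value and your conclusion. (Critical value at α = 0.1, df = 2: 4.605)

0.098; consistent

Under the 9:3:4 hypothesis (Σ ratio = 16, N = 86):
  black: 86 × 9/16 = 48.375
  chocolate: 86 × 3/16 = 16.125
  yellow: 86 × 4/16 = 21.5
χ² = Σ (O − E)² / E
  black: (47 − 48.375)² / 48.375 = 0.0391
  chocolate: (17 − 16.125)² / 16.125 = 0.0475
  yellow: (22 − 21.5)² / 21.5 = 0.0116
χ² = 0.0391 + 0.0475 + 0.0116 = 0.0982 ≈ 0.098
Degrees of freedom = 3 − 1 = 2; critical value at α = 0.1 is 4.605.
Since 0.098 < 4.605, we fail to reject the null hypothesis — the data are consistent with the 9:3:4 ratio.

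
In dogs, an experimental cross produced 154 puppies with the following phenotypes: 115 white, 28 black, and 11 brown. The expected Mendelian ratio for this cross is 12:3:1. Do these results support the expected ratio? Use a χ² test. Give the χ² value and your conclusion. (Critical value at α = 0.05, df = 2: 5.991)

Expected counts for N = 154 under a 12:3:1 ratio (total parts = 16):
  white: 154 × 12/16 = 115.5
  black: 154 × 3/16 = 28.875
  brown: 154 × 1/16 = 9.625
χ² = Σ (O − E)² / E
  white: (115 − 115.5)² / 115.5 = 0.0022
  black: (28 − 28.875)² / 28.875 = 0.0265
  brown: (11 − 9.625)² / 9.625 = 0.1964
χ² = 0.0022 + 0.0265 + 0.1964 = 0.2251 ≈ 0.225
Degrees of freedom = 3 − 1 = 2; critical value at α = 0.05 is 5.991.
Since 0.225 < 5.991, we fail to reject the null hypothesis — the data are consistent with the 12:3:1 ratio.

0.225; consistent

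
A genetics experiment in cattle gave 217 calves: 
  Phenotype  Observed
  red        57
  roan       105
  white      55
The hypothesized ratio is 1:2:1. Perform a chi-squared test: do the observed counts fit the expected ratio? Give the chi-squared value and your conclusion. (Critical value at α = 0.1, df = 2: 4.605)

0.263; consistent

The 1:2:1 ratio has 4 parts, so with N = 217 the expected counts are:
  red: 217 × 1/4 = 54.25
  roan: 217 × 2/4 = 108.5
  white: 217 × 1/4 = 54.25
χ² = Σ (O − E)² / E
  red: (57 − 54.25)² / 54.25 = 0.1394
  roan: (105 − 108.5)² / 108.5 = 0.1129
  white: (55 − 54.25)² / 54.25 = 0.0104
χ² = 0.1394 + 0.1129 + 0.0104 = 0.2627 ≈ 0.263
Degrees of freedom = 3 − 1 = 2; critical value at α = 0.1 is 4.605.
Since 0.263 < 4.605, we fail to reject the null hypothesis — the data are consistent with the 1:2:1 ratio.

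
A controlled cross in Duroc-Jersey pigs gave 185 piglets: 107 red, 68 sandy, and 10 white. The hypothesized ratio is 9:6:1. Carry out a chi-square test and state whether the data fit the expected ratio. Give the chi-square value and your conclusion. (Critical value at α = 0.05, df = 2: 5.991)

0.321; consistent

Total ratio parts = 16. Expected numbers out of 185:
  red: 185 × 9/16 = 104.0625
  sandy: 185 × 6/16 = 69.375
  white: 185 × 1/16 = 11.5625
χ² = Σ (O − E)² / E
  red: (107 − 104.0625)² / 104.0625 = 0.0829
  sandy: (68 − 69.375)² / 69.375 = 0.0273
  white: (10 − 11.5625)² / 11.5625 = 0.2111
χ² = 0.0829 + 0.0273 + 0.2111 = 0.3213 ≈ 0.321
Degrees of freedom = 3 − 1 = 2; critical value at α = 0.05 is 5.991.
Since 0.321 < 5.991, we fail to reject the null hypothesis — the data are consistent with the 9:6:1 ratio.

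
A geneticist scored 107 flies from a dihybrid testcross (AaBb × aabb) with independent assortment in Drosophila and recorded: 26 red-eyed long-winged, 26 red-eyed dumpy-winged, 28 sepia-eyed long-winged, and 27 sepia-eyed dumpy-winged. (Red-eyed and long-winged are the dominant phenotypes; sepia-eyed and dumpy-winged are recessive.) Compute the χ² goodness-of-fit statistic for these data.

0.103

A dihybrid testcross with independent assortment gives a 1:1:1:1 ratio.
Total ratio parts = 4. Expected numbers out of 107:
  red-eyed long-winged: 107 × 1/4 = 26.75
  red-eyed dumpy-winged: 107 × 1/4 = 26.75
  sepia-eyed long-winged: 107 × 1/4 = 26.75
  sepia-eyed dumpy-winged: 107 × 1/4 = 26.75
χ² = Σ (O − E)² / E
  red-eyed long-winged: (26 − 26.75)² / 26.75 = 0.0210
  red-eyed dumpy-winged: (26 − 26.75)² / 26.75 = 0.0210
  sepia-eyed long-winged: (28 − 26.75)² / 26.75 = 0.0584
  sepia-eyed dumpy-winged: (27 − 26.75)² / 26.75 = 0.0023
χ² = 0.0210 + 0.0210 + 0.0584 + 0.0023 = 0.1027 ≈ 0.103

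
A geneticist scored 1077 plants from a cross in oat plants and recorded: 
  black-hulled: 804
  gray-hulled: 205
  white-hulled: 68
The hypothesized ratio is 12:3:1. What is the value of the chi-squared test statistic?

Expected counts for N = 1077 under a 12:3:1 ratio (total parts = 16):
  black-hulled: 1077 × 12/16 = 807.75
  gray-hulled: 1077 × 3/16 = 201.9375
  white-hulled: 1077 × 1/16 = 67.3125
χ² = Σ (O − E)² / E
  black-hulled: (804 − 807.75)² / 807.75 = 0.0174
  gray-hulled: (205 − 201.9375)² / 201.9375 = 0.0464
  white-hulled: (68 − 67.3125)² / 67.3125 = 0.0070
χ² = 0.0174 + 0.0464 + 0.0070 = 0.0708 ≈ 0.071

0.071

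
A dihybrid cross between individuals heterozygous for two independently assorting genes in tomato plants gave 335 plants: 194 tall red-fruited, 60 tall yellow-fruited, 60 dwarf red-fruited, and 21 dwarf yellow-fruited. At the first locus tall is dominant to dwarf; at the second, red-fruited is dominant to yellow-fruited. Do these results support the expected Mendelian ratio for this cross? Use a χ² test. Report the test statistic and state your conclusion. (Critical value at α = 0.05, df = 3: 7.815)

0.416; consistent

A dihybrid F₂ with independent assortment and complete dominance at both loci gives a 9:3:3:1 phenotypic ratio.
Total ratio parts = 16. Expected numbers out of 335:
  tall red-fruited: 335 × 9/16 = 188.4375
  tall yellow-fruited: 335 × 3/16 = 62.8125
  dwarf red-fruited: 335 × 3/16 = 62.8125
  dwarf yellow-fruited: 335 × 1/16 = 20.9375
χ² = Σ (O − E)² / E
  tall red-fruited: (194 − 188.4375)² / 188.4375 = 0.1642
  tall yellow-fruited: (60 − 62.8125)² / 62.8125 = 0.1259
  dwarf red-fruited: (60 − 62.8125)² / 62.8125 = 0.1259
  dwarf yellow-fruited: (21 − 20.9375)² / 20.9375 = 0.0002
χ² = 0.1642 + 0.1259 + 0.1259 + 0.0002 = 0.4162 ≈ 0.416
Degrees of freedom = 4 − 1 = 3; critical value at α = 0.05 is 7.815.
Since 0.416 < 7.815, we fail to reject the null hypothesis — the data are consistent with the 9:3:3:1 ratio.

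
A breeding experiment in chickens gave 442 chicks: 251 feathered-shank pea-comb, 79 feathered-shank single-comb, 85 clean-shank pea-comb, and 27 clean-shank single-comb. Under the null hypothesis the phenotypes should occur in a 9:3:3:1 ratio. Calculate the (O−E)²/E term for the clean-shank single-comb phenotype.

Total ratio parts = 16. Expected numbers out of 442:
  feathered-shank pea-comb: 442 × 9/16 = 248.625
  feathered-shank single-comb: 442 × 3/16 = 82.875
  clean-shank pea-comb: 442 × 3/16 = 82.875
  clean-shank single-comb: 442 × 1/16 = 27.625
Contribution of clean-shank single-comb: (27 − 27.625)² / 27.625 = 0.0141

0.014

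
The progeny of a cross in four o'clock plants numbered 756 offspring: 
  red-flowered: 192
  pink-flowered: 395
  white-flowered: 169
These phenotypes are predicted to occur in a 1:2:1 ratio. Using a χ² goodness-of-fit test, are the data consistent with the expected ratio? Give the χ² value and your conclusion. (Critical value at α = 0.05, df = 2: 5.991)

The 1:2:1 ratio has 4 parts, so with N = 756 the expected counts are:
  red-flowered: 756 × 1/4 = 189
  pink-flowered: 756 × 2/4 = 378
  white-flowered: 756 × 1/4 = 189
χ² = Σ (O − E)² / E
  red-flowered: (192 − 189)² / 189 = 0.0476
  pink-flowered: (395 − 378)² / 378 = 0.7646
  white-flowered: (169 − 189)² / 189 = 2.1164
χ² = 0.0476 + 0.7646 + 2.1164 = 2.9286 ≈ 2.929
Degrees of freedom = 3 − 1 = 2; critical value at α = 0.05 is 5.991.
Since 2.929 < 5.991, we fail to reject the null hypothesis — the data are consistent with the 1:2:1 ratio.

2.929; consistent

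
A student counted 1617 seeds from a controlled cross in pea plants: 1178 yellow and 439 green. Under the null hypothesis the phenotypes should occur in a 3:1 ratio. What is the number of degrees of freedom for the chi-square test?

1

A goodness-of-fit test with 2 phenotype classes has df = 2 − 1 = 1.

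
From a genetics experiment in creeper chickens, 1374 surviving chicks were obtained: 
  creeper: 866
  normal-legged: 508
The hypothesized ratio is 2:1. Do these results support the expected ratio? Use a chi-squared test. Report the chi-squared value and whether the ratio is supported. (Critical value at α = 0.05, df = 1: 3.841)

The 2:1 ratio has 3 parts, so with N = 1374 the expected counts are:
  creeper: 1374 × 2/3 = 916
  normal-legged: 1374 × 1/3 = 458
χ² = Σ (O − E)² / E
  creeper: (866 − 916)² / 916 = 2.7293
  normal-legged: (508 − 458)² / 458 = 5.4585
χ² = 2.7293 + 5.4585 = 8.1878 ≈ 8.188
Degrees of freedom = 2 − 1 = 1; critical value at α = 0.05 is 3.841.
Since 8.188 > 3.841, we reject the null hypothesis — the data do not fit the 2:1 ratio.

8.188; not consistent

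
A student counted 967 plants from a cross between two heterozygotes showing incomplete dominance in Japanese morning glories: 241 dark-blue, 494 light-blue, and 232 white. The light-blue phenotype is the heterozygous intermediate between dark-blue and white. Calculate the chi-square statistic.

With incomplete dominance, a heterozygote × heterozygote cross gives a 1:2:1 phenotypic ratio.
Total ratio parts = 4. Expected numbers out of 967:
  dark-blue: 967 × 1/4 = 241.75
  light-blue: 967 × 2/4 = 483.5
  white: 967 × 1/4 = 241.75
χ² = Σ (O − E)² / E
  dark-blue: (241 − 241.75)² / 241.75 = 0.0023
  light-blue: (494 − 483.5)² / 483.5 = 0.2280
  white: (232 − 241.75)² / 241.75 = 0.3932
χ² = 0.0023 + 0.2280 + 0.3932 = 0.6235 ≈ 0.624

0.624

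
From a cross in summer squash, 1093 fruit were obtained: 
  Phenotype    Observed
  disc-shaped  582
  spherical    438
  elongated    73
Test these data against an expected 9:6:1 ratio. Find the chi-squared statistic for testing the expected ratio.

4.003

Total ratio parts = 16. Expected numbers out of 1093:
  disc-shaped: 1093 × 9/16 = 614.8125
  spherical: 1093 × 6/16 = 409.875
  elongated: 1093 × 1/16 = 68.3125
χ² = Σ (O − E)² / E
  disc-shaped: (582 − 614.8125)² / 614.8125 = 1.7512
  spherical: (438 − 409.875)² / 409.875 = 1.9299
  elongated: (73 − 68.3125)² / 68.3125 = 0.3216
χ² = 1.7512 + 1.9299 + 0.3216 = 4.0027 ≈ 4.003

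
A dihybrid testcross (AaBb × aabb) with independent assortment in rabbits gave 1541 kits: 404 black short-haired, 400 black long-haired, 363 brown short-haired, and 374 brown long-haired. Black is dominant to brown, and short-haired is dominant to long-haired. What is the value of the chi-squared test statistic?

3.091

A dihybrid testcross with independent assortment gives a 1:1:1:1 ratio.
Expected counts for N = 1541 under a 1:1:1:1 ratio (total parts = 4):
  black short-haired: 1541 × 1/4 = 385.25
  black long-haired: 1541 × 1/4 = 385.25
  brown short-haired: 1541 × 1/4 = 385.25
  brown long-haired: 1541 × 1/4 = 385.25
χ² = Σ (O − E)² / E
  black short-haired: (404 − 385.25)² / 385.25 = 0.9126
  black long-haired: (400 − 385.25)² / 385.25 = 0.5647
  brown short-haired: (363 − 385.25)² / 385.25 = 1.2850
  brown long-haired: (374 − 385.25)² / 385.25 = 0.3285
χ² = 0.9126 + 0.5647 + 1.2850 + 0.3285 = 3.0908 ≈ 3.091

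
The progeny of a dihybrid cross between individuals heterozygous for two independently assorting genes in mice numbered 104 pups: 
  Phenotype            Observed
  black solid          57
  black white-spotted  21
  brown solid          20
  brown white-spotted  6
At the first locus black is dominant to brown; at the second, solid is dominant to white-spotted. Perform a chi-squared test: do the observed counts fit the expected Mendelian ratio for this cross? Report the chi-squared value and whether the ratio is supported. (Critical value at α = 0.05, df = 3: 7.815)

0.205; consistent

A dihybrid F₂ with independent assortment and complete dominance at both loci gives a 9:3:3:1 phenotypic ratio.
The 9:3:3:1 ratio has 16 parts, so with N = 104 the expected counts are:
  black solid: 104 × 9/16 = 58.5
  black white-spotted: 104 × 3/16 = 19.5
  brown solid: 104 × 3/16 = 19.5
  brown white-spotted: 104 × 1/16 = 6.5
χ² = Σ (O − E)² / E
  black solid: (57 − 58.5)² / 58.5 = 0.0385
  black white-spotted: (21 − 19.5)² / 19.5 = 0.1154
  brown solid: (20 − 19.5)² / 19.5 = 0.0128
  brown white-spotted: (6 − 6.5)² / 6.5 = 0.0385
χ² = 0.0385 + 0.1154 + 0.0128 + 0.0385 = 0.2052 ≈ 0.205
Degrees of freedom = 4 − 1 = 3; critical value at α = 0.05 is 7.815.
Since 0.205 < 7.815, we fail to reject the null hypothesis — the data are consistent with the 9:3:3:1 ratio.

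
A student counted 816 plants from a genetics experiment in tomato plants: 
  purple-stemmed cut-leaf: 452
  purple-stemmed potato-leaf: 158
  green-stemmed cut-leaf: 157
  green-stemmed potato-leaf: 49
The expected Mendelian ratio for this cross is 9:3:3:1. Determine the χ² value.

Under the 9:3:3:1 hypothesis (Σ ratio = 16, N = 816):
  purple-stemmed cut-leaf: 816 × 9/16 = 459
  purple-stemmed potato-leaf: 816 × 3/16 = 153
  green-stemmed cut-leaf: 816 × 3/16 = 153
  green-stemmed potato-leaf: 816 × 1/16 = 51
χ² = Σ (O − E)² / E
  purple-stemmed cut-leaf: (452 − 459)² / 459 = 0.1068
  purple-stemmed potato-leaf: (158 − 153)² / 153 = 0.1634
  green-stemmed cut-leaf: (157 − 153)² / 153 = 0.1046
  green-stemmed potato-leaf: (49 − 51)² / 51 = 0.0784
χ² = 0.1068 + 0.1634 + 0.1046 + 0.0784 = 0.4532 ≈ 0.453

0.453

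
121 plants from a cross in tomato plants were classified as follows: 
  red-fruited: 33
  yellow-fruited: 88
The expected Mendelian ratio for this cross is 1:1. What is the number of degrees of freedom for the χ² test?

1

A goodness-of-fit test with 2 phenotype classes has df = 2 − 1 = 1.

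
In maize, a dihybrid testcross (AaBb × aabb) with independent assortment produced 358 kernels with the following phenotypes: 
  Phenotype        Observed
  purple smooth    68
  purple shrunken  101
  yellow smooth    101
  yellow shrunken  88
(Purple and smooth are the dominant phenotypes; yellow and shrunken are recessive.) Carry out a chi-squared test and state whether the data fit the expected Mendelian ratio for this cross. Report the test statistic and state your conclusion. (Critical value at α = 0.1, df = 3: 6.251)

A dihybrid testcross with independent assortment gives a 1:1:1:1 ratio.
Under the 1:1:1:1 hypothesis (Σ ratio = 4, N = 358):
  purple smooth: 358 × 1/4 = 89.5
  purple shrunken: 358 × 1/4 = 89.5
  yellow smooth: 358 × 1/4 = 89.5
  yellow shrunken: 358 × 1/4 = 89.5
χ² = Σ (O − E)² / E
  purple smooth: (68 − 89.5)² / 89.5 = 5.1648
  purple shrunken: (101 − 89.5)² / 89.5 = 1.4777
  yellow smooth: (101 − 89.5)² / 89.5 = 1.4777
  yellow shrunken: (88 − 89.5)² / 89.5 = 0.0251
χ² = 5.1648 + 1.4777 + 1.4777 + 0.0251 = 8.1453 ≈ 8.145
Degrees of freedom = 4 − 1 = 3; critical value at α = 0.1 is 6.251.
Since 8.145 > 6.251, we reject the null hypothesis — the data do not fit the 1:1:1:1 ratio.

8.145; not consistent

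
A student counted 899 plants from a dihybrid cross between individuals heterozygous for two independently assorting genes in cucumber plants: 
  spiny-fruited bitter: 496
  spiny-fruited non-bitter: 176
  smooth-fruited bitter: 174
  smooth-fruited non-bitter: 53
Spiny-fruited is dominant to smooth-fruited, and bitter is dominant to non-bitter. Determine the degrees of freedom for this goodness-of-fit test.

A dihybrid F₂ with independent assortment and complete dominance at both loci gives a 9:3:3:1 phenotypic ratio.
A goodness-of-fit test with 4 phenotype classes has df = 4 − 1 = 3.

3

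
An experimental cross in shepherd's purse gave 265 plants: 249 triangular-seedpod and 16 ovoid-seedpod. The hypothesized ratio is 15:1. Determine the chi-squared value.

The 15:1 ratio has 16 parts, so with N = 265 the expected counts are:
  triangular-seedpod: 265 × 15/16 = 248.4375
  ovoid-seedpod: 265 × 1/16 = 16.5625
χ² = Σ (O − E)² / E
  triangular-seedpod: (249 − 248.4375)² / 248.4375 = 0.0013
  ovoid-seedpod: (16 − 16.5625)² / 16.5625 = 0.0191
χ² = 0.0013 + 0.0191 = 0.0204 ≈ 0.020

0.020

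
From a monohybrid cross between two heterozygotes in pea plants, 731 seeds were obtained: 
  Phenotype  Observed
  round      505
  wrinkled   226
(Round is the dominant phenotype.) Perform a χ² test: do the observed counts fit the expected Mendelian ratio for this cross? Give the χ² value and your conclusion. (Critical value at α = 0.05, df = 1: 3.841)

13.648; not consistent

For a monohybrid cross between heterozygotes with complete dominance, the expected phenotypic ratio is 3:1.
Expected counts for N = 731 under a 3:1 ratio (total parts = 4):
  round: 731 × 3/4 = 548.25
  wrinkled: 731 × 1/4 = 182.75
χ² = Σ (O − E)² / E
  round: (505 − 548.25)² / 548.25 = 3.4119
  wrinkled: (226 − 182.75)² / 182.75 = 10.2356
χ² = 3.4119 + 10.2356 = 13.6475 ≈ 13.648
Degrees of freedom = 2 − 1 = 1; critical value at α = 0.05 is 3.841.
Since 13.648 > 3.841, we reject the null hypothesis — the data do not fit the 3:1 ratio.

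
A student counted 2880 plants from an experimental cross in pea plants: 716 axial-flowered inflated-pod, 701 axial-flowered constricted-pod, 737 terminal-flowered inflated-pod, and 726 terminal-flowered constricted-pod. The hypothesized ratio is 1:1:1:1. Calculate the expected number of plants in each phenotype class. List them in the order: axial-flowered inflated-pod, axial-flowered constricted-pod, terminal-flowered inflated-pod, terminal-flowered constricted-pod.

Under the 1:1:1:1 hypothesis (Σ ratio = 4, N = 2880):
  axial-flowered inflated-pod: 2880 × 1/4 = 720
  axial-flowered constricted-pod: 2880 × 1/4 = 720
  terminal-flowered inflated-pod: 2880 × 1/4 = 720
  terminal-flowered constricted-pod: 2880 × 1/4 = 720

720, 720, 720, 720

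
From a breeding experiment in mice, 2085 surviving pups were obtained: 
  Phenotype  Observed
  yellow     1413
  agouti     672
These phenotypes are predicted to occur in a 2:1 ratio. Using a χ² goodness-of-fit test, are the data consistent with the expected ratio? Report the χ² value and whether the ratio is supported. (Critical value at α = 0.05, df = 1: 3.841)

Under the 2:1 hypothesis (Σ ratio = 3, N = 2085):
  yellow: 2085 × 2/3 = 1390
  agouti: 2085 × 1/3 = 695
χ² = Σ (O − E)² / E
  yellow: (1413 − 1390)² / 1390 = 0.3806
  agouti: (672 − 695)² / 695 = 0.7612
χ² = 0.3806 + 0.7612 = 1.1418 ≈ 1.142
Degrees of freedom = 2 − 1 = 1; critical value at α = 0.05 is 3.841.
Since 1.142 < 3.841, we fail to reject the null hypothesis — the data are consistent with the 2:1 ratio.

1.142; consistent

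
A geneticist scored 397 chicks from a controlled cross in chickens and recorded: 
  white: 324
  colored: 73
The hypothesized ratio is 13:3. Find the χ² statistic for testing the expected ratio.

0.034

Expected counts for N = 397 under a 13:3 ratio (total parts = 16):
  white: 397 × 13/16 = 322.5625
  colored: 397 × 3/16 = 74.4375
χ² = Σ (O − E)² / E
  white: (324 − 322.5625)² / 322.5625 = 0.0064
  colored: (73 − 74.4375)² / 74.4375 = 0.0278
χ² = 0.0064 + 0.0278 = 0.0342 ≈ 0.034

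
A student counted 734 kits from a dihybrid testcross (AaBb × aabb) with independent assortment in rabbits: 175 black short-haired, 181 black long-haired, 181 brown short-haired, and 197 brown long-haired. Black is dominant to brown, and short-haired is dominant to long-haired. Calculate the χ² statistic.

1.455

A dihybrid testcross with independent assortment gives a 1:1:1:1 ratio.
Expected counts for N = 734 under a 1:1:1:1 ratio (total parts = 4):
  black short-haired: 734 × 1/4 = 183.5
  black long-haired: 734 × 1/4 = 183.5
  brown short-haired: 734 × 1/4 = 183.5
  brown long-haired: 734 × 1/4 = 183.5
χ² = Σ (O − E)² / E
  black short-haired: (175 − 183.5)² / 183.5 = 0.3937
  black long-haired: (181 − 183.5)² / 183.5 = 0.0341
  brown short-haired: (181 − 183.5)² / 183.5 = 0.0341
  brown long-haired: (197 − 183.5)² / 183.5 = 0.9932
χ² = 0.3937 + 0.0341 + 0.0341 + 0.9932 = 1.4551 ≈ 1.455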